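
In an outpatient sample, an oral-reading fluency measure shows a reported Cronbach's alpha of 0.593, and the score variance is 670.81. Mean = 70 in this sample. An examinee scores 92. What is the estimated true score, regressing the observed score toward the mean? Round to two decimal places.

83.05

Estimated true score = 0.593*92 + (1 − 0.593)*70 ≃ 83.046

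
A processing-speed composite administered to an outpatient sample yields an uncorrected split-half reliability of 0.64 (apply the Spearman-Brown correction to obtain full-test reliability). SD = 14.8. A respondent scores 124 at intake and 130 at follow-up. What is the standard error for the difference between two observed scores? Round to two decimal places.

9.81

Spearman-Brown: r = 2(0.64) / (1 + 0.64) = 1.280 / 1.640 ≈ 0.780
SEM = 14.800 × √(1 − 0.780) = 14.800 × √0.220 ≈ 14.800 × 0.469 ≈ 6.934
SE_diff = SEM × √2 ≈ 6.934 × 1.414 ≈ 9.806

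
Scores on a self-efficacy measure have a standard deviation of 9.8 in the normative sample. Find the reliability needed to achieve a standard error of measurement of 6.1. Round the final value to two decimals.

r = 1 − (6.100/9.8)² ≈ 1 − 0.387 ≈ 0.613

0.61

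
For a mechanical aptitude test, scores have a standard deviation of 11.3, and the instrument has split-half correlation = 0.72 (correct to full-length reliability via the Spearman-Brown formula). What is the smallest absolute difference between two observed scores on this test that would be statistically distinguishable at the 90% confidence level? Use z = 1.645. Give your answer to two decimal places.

r_full = 2·0.72 / (1 + 0.72) ≃ 0.8372
The standard error of measurement is 11.3000*√(1 − 0.8372) ≃ 11.3000*0.4035 ≃ 4.5592.
SE_diff = √2 * SEM ≃ 6.4478
Smallest detectable difference = 1.645*6.4478 ≃ 10.6065

10.61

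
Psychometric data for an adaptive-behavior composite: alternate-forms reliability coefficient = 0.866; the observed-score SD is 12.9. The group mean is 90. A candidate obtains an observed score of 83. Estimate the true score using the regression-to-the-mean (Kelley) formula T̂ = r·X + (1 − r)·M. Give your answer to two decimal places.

T̂ = 0.86600(83) + 0.13400(90) ≈ 83.93800

83.94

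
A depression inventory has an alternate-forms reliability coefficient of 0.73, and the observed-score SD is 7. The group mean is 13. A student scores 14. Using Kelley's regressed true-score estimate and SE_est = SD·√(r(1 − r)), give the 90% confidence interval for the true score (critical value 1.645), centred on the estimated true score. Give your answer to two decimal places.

T̂ = r·X + (1 − r)·M = 0.7300×14 + 0.2700×13 = 10.2200 + 3.5100 ≈ 13.7300
SE_est = 7.0000×√(0.7300×0.2700) ≈ 3.1077
CI = 13.7300 ± 1.645 × 3.1077 → [8.6178, 18.8422]

[8.62, 18.84]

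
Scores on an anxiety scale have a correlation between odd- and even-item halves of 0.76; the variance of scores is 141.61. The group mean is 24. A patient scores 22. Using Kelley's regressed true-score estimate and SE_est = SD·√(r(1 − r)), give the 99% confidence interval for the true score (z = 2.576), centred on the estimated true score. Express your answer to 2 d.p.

[11.75, 32.79]

SD = √141.61 ≈ 11.90000
Spearman-Brown: r = 2(0.76) / (1 + 0.76) = 1.52000 / 1.76000 ≈ 0.86364
T̂ = 0.86364(22) + 0.13636(24) ≈ 22.27273
SE_est = 11.90000·√[r(1 − r)] ≈ 4.08377
CI = 22.27273 ± 2.576 * 4.08377 → [11.75293, 32.79253]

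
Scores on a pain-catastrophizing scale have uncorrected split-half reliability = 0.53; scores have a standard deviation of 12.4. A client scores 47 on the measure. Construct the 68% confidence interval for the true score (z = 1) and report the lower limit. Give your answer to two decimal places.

Full-length reliability (Spearman-Brown) = 2(0.53)/(1+0.53) ≈ 0.6928
SEM = 12.4000 · √(1 − 0.6928) = 12.4000 · √0.3072 ≈ 12.4000 · 0.5542 ≈ 6.8727
1 · SEM ≈ 6.8727
Lower limit = 47 − 6.8727 ≈ 40.1273

40.13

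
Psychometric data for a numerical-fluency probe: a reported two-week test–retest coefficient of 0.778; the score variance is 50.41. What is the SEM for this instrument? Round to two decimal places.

SD = √50.41 = 7.1000
SEM = 7.1000·√(1 − 0.7780) ≈ 3.3453

3.35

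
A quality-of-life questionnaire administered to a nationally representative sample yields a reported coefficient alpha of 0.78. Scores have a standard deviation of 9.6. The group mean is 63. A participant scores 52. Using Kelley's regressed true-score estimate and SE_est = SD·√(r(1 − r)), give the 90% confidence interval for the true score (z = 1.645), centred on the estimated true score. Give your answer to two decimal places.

T̂ = r·X + (1 − r)·M = 0.780*52 + 0.220*63 = 40.560 + 13.860 ≈ 54.420
SE_est = SD * √(r(1 − r)) = 9.600 * √0.172 ≈ 9.600 * 0.414 ≈ 3.977
90% CI: 54.420 ± 6.542 ≈ (47.878, 60.962)

[47.88, 60.96]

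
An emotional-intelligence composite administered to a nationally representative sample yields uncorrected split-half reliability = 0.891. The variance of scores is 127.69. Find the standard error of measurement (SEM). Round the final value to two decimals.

2.71

σ = 127.69^(1/2) = 11.3000
Spearman-Brown: r = 2(0.891) / (1 + 0.891) = 1.7820 / 1.8910 ≈ 0.9424
SEM = 11.3000 · √(1 − 0.9424) = 11.3000 · √0.0576 ≈ 11.3000 · 0.2401 ≈ 2.7130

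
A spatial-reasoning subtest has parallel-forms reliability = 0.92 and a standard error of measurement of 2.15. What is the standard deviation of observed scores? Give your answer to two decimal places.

SD = SEM / √(1 − r) = 2.15 / √0.0800 ≈ 2.15 / 0.2828 ≈ 7.6014

7.60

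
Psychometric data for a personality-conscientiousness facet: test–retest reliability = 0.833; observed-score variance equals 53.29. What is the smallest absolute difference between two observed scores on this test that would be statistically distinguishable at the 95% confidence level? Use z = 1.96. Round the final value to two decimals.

8.27

σ = 53.29^(1/2) = 7.3000
The standard error of measurement is 7.3000×√(1 − 0.8330) ≈ 7.3000×0.4087 ≈ 2.9832.
SE_diff = √2 × SEM ≈ 4.2189
Minimum reliable difference = 1.96 × SE_diff ≈ 1.96 × 4.2189 ≈ 8.2690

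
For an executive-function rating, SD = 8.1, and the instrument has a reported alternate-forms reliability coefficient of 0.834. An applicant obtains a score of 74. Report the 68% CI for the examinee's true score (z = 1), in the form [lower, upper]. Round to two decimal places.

The standard error of measurement is 8.1000×√(1 − 0.8340) ≈ 8.1000×0.4074 ≈ 3.3002.
Half-width = 1×3.3002 ≈ 3.3002
CI = 74 ± 3.3002 → [70.6998, 77.3002]

[70.70, 77.30]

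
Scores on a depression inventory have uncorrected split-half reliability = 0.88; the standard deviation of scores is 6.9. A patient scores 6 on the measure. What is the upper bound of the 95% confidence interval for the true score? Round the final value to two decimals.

r_full = 2·0.88 / (1 + 0.88) ≃ 0.9362
SEM = 6.9000 · √(1 − 0.9362) = 6.9000 · √0.0638 ≃ 6.9000 · 0.2526 ≃ 1.7433
Margin = 1.96 · 1.7433 ≃ 3.4168
Upper limit = 6 + 3.4168 ≃ 9.4168

9.42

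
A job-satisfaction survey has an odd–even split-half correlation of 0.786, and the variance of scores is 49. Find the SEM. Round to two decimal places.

SD = √49 ≈ 7.0000
Full-length reliability (Spearman-Brown) = 2(0.786)/(1+0.786) ≈ 0.8802
SEM = 7.0000*√(1 − 0.8802) ≈ 2.4231

2.42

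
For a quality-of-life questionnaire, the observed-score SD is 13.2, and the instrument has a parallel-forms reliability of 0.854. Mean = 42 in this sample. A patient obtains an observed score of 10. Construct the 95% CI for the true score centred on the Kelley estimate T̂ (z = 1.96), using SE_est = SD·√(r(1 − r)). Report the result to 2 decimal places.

[5.54, 23.81]

Estimated true score = 0.8540*10 + (1 − 0.8540)*42 ≈ 14.6720
SE_est = SD * √(r(1 − r)) = 13.2000 * √0.1247 ≈ 13.2000 * 0.3531 ≈ 4.6610
95% CI: 14.6720 ± 9.1356 ≈ (5.5364, 23.8076)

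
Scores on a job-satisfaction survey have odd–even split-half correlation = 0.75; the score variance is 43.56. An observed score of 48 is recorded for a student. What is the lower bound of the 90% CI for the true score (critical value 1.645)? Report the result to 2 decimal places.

SD = √43.56 ≃ 6.60000
r_full = 2·0.75 / (1 + 0.75) ≃ 0.85714
SEM = 6.60000 · √(1 − 0.85714) = 6.60000 · √0.14286 ≃ 6.60000 · 0.37796 ≃ 2.49457
Half-width = 1.645·2.49457 ≃ 4.10356
Lower limit = 48 − 4.10356 ≃ 43.89644

43.90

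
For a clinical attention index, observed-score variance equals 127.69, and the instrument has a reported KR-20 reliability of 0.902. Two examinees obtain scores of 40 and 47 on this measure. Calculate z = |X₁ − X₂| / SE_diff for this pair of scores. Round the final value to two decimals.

1.40

SD = √127.69 ≃ 11.3000
The standard error of measurement is 11.3000×√(1 − 0.9020) ≃ 11.3000×0.3130 ≃ 3.5375.
Standard error of the difference = 3.5375·√2 ≃ 5.0027
z = 7 / 5.0027 ≃ 1.3992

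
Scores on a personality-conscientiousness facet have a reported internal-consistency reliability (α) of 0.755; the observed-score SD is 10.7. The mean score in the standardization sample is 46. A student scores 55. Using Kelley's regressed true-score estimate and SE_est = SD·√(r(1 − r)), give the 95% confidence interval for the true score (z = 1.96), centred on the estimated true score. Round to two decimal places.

[43.78, 61.81]

Estimated true score = 0.75500·55 + (1 − 0.75500)·46 ≃ 52.79500
SE_est = 10.70000·√(0.75500·0.24500) ≃ 4.60193
CI = 52.79500 ± 1.96 · 4.60193 → [43.77521, 61.81479]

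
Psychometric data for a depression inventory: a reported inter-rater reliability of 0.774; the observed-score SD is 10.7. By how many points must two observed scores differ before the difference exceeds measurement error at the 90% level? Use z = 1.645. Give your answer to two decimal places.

11.83

SEM = 10.7000 * √(1 − 0.7740) = 10.7000 * √0.2260 ≈ 10.7000 * 0.4754 ≈ 5.0867
Standard error of the difference = 5.0867·√2 ≈ 7.1937
Minimum reliable difference = 1.645 * SE_diff ≈ 1.645 * 7.1937 ≈ 11.8337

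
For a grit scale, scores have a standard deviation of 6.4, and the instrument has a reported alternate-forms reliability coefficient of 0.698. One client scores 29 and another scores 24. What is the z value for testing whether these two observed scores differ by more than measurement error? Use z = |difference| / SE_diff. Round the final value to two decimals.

1.01

SEM = 6.400×√(1 − 0.698) ≈ 3.517
SE_diff = √2 × SEM ≈ 4.974
z = |29 − 24| / 4.974 = 5 / 4.974 ≈ 1.005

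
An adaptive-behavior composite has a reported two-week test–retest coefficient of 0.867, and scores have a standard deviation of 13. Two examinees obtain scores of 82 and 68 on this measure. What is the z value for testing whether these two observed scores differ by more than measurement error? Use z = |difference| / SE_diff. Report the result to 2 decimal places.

SEM = 13.0000×√(1 − 0.8670) ≈ 4.7410
SE_diff = SEM × √2 ≈ 4.7410 × 1.4142 ≈ 6.7048
z = |82 − 68| / 6.7048 = 14 / 6.7048 ≈ 2.0881

2.09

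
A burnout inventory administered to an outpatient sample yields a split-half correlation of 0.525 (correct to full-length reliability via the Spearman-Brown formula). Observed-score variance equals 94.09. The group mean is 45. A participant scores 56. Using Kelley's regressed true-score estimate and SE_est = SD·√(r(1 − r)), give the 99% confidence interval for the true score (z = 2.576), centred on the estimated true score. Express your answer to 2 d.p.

σ = 94.09^(1/2) = 9.700
Full-length reliability (Spearman-Brown) = 2(0.525)/(1+0.525) ≃ 0.689
T̂ = r·X + (1 − r)·M = 0.689·56 + 0.311·45 ≃ 38.557 + 14.016 ≃ 52.574
SE_est = 9.700·√[r(1 − r)] ≃ 4.492
CI = 52.574 ± 2.576 · 4.492 → [41.002, 64.145]

[41.00, 64.15]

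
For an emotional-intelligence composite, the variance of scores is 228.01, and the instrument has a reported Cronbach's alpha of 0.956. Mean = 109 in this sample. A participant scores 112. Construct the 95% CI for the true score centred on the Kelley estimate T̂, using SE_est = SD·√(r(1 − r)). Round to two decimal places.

σ = 228.01^(1/2) = 15.10000
T̂ = 0.95600(112) + 0.04400(109) ≈ 111.86800
SE_est = SD · √(r(1 − r)) = 15.10000 · √0.04206 ≈ 15.10000 · 0.20510 ≈ 3.09694
95% CI: 111.86800 ± 6.06999 ≈ (105.79801, 117.93799)

[105.80, 117.94]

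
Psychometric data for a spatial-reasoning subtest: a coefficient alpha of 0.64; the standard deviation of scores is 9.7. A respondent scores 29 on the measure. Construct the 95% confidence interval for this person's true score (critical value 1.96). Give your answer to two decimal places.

SEM = 9.700 × √(1 − 0.640) = 9.700 × √0.360 ≈ 9.700 × 0.600 ≈ 5.820
Margin = 1.96 × 5.820 ≈ 11.407
CI = 29 ± 11.407 → [17.593, 40.407]

[17.59, 40.41]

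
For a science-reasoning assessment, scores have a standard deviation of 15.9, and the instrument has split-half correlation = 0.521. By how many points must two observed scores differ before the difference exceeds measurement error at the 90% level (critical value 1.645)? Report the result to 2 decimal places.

Full-length reliability (Spearman-Brown) = 2(0.521)/(1+0.521) ≈ 0.6851
SEM = 15.9000 × √(1 − 0.6851) = 15.9000 × √0.3149 ≈ 15.9000 × 0.5612 ≈ 8.9228
Standard error of the difference = 8.9228·√2 ≈ 12.6187
Minimum reliable difference = 1.645 × SE_diff ≈ 1.645 × 12.6187 ≈ 20.7578

20.76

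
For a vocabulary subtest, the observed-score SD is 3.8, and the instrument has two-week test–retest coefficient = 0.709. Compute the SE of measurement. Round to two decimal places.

2.05

SEM = 3.800 · √(1 − 0.709) = 3.800 · √0.291 ≈ 3.800 · 0.539 ≈ 2.050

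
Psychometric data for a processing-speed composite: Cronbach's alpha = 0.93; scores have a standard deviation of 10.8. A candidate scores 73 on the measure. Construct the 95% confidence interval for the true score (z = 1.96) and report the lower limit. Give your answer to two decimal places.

SEM = 10.8000 · √(1 − 0.9300) = 10.8000 · √0.0700 ≈ 10.8000 · 0.2646 ≈ 2.8574
1.96 · SEM ≈ 5.6005
Lower bound: 73 − 5.6005 = 67.3995

67.40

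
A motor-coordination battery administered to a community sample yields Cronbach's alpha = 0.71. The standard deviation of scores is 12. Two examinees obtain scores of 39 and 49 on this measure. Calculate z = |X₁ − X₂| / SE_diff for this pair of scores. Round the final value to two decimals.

1.09

The standard error of measurement is 12.000*√(1 − 0.710) ≃ 12.000*0.539 ≃ 6.462.
SE_diff = SEM * √2 ≃ 6.462 * 1.414 ≃ 9.139
z = |39 − 49| / 9.139 = 10 / 9.139 ≃ 1.094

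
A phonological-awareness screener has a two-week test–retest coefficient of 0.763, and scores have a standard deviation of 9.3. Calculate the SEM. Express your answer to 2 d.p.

4.53

The standard error of measurement is 9.3000·√(1 − 0.7630) ≈ 9.3000·0.4868 ≈ 4.5275.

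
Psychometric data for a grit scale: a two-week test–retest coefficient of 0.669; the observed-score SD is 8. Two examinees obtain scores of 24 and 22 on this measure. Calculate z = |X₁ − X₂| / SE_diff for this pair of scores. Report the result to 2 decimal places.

0.31

SEM = 8.0000×√(1 − 0.6690) ≃ 4.6026
SE_diff = SEM × √2 ≃ 4.6026 × 1.4142 ≃ 6.5091
z = 2 / 6.5091 ≃ 0.3073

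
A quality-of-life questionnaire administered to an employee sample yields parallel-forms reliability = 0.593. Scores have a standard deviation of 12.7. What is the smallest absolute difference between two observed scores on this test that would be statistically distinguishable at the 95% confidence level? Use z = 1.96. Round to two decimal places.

SEM = 12.7000*√(1 − 0.5930) ≃ 8.1022
SE_diff = SEM * √2 ≃ 8.1022 * 1.4142 ≃ 11.4582
Minimum reliable difference = 1.96 * SE_diff ≃ 1.96 * 11.4582 ≃ 22.4580

22.46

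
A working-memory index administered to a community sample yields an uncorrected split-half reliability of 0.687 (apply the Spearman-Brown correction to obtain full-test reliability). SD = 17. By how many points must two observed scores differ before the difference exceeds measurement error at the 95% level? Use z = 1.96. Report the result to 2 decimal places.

Full-length reliability (Spearman-Brown) = 2(0.687)/(1+0.687) ≈ 0.814
SEM = 17.000·√(1 − 0.814) ≈ 7.323
Standard error of the difference = 7.323·√2 ≈ 10.356
Smallest detectable difference = 1.96·10.356 ≈ 20.297

20.30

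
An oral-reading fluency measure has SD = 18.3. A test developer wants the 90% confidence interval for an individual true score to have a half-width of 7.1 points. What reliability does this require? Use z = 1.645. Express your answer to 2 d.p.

Required SEM = 7.1 / 1.645 ≃ 4.31611
r = 1 − (4.31611/18.3)² ≃ 1 − 0.05563 ≃ 0.94437

0.94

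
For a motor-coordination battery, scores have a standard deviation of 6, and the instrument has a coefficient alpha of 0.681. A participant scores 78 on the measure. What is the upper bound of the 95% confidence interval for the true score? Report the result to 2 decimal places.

The standard error of measurement is 6.00000×√(1 − 0.68100) ≈ 6.00000×0.56480 ≈ 3.38881.
Margin = 1.96 × 3.38881 ≈ 6.64206
Upper bound: 78 + 6.64206 = 84.64206

84.64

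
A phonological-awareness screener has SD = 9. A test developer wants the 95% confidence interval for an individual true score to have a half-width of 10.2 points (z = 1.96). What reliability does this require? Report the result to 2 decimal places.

Required SEM = 10.2 / 1.96 ≈ 5.20408
r = 1 − (SEM / SD)² = 1 − (5.20408 / 9)² ≈ 1 − 0.33435 ≈ 0.66565

0.67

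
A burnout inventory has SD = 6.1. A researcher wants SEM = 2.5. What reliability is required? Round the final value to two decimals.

r = 1 − (2.50000/6.1)² ≈ 1 − 0.16797 ≈ 0.83203

0.83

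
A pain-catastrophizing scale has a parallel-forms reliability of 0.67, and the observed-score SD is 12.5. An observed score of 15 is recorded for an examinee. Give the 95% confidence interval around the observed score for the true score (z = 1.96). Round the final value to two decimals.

SEM = 12.500 × √(1 − 0.670) = 12.500 × √0.330 ≈ 12.500 × 0.574 ≈ 7.181
Half-width = 1.96×7.181 ≈ 14.074
Interval: (0.926, 29.074)

[0.93, 29.07]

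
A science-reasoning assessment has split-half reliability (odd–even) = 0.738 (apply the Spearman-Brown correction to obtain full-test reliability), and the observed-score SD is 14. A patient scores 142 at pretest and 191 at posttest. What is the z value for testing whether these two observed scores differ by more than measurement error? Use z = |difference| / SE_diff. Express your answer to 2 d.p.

Spearman-Brown: r = 2(0.738) / (1 + 0.738) = 1.47600 / 1.73800 ≈ 0.84925
SEM = 14.00000×√(1 − 0.84925) ≈ 5.43568
SE_diff = SEM × √2 ≈ 5.43568 × 1.41421 ≈ 7.68721
z = 49 / 7.68721 ≈ 6.37422

6.37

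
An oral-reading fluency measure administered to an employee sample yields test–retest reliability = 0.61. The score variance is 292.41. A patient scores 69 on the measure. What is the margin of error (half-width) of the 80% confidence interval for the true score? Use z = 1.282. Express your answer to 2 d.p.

13.69

SD = √292.41 = 17.1000
SEM = 17.1000·√(1 − 0.6100) ≃ 10.6789
Half-width = 1.282·10.6789 ≃ 13.6904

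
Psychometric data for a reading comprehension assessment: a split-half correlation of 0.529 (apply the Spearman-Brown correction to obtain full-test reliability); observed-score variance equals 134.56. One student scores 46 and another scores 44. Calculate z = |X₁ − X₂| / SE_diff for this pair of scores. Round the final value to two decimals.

0.22

SD = √134.56 ≈ 11.6000
Full-length reliability (Spearman-Brown) = 2(0.529)/(1+0.529) ≈ 0.6920
SEM = 11.6000 × √(1 − 0.6920) = 11.6000 × √0.3080 ≈ 11.6000 × 0.5550 ≈ 6.4382
Standard error of the difference = 6.4382·√2 ≈ 9.1050
z = |46 − 44| / 9.1050 = 2 / 9.1050 ≈ 0.2197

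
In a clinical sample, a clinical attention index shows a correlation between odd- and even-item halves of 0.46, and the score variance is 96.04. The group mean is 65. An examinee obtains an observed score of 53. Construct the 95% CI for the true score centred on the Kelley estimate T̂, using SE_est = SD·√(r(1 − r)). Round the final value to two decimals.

[48.17, 66.71]

SD = √96.04 ≃ 9.8000
Spearman-Brown: r = 2(0.46) / (1 + 0.46) = 0.9200 / 1.4600 ≃ 0.6301
T̂ = 0.6301(53) + 0.3699(65) ≃ 57.4384
SE_est = 9.8000·√[r(1 − r)] ≃ 4.7311
CI = 57.4384 ± 1.96 × 4.7311 → [48.1654, 66.7114]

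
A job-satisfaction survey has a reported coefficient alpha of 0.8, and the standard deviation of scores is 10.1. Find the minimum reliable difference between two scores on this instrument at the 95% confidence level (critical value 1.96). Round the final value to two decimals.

The standard error of measurement is 10.100×√(1 − 0.800) ≈ 10.100×0.447 ≈ 4.517.
SE_diff = √2 × SEM ≈ 6.388
Minimum reliable difference = 1.96 × SE_diff ≈ 1.96 × 6.388 ≈ 12.520

12.52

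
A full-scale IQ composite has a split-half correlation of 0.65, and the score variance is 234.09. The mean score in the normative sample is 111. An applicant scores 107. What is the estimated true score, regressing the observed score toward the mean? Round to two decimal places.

Spearman-Brown: r = 2(0.65) / (1 + 0.65) = 1.30000 / 1.65000 ≈ 0.78788
Estimated true score = 0.78788·107 + (1 − 0.78788)·111 ≈ 107.84848

107.85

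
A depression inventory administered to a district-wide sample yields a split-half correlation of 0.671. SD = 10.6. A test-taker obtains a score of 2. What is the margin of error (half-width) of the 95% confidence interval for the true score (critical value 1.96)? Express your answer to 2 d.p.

Full-length reliability (Spearman-Brown) = 2(0.671)/(1+0.671) ≈ 0.8031
The standard error of measurement is 10.6000*√(1 − 0.8031) ≈ 10.6000*0.4437 ≈ 4.7034.
1.96 * SEM ≈ 9.2187

9.22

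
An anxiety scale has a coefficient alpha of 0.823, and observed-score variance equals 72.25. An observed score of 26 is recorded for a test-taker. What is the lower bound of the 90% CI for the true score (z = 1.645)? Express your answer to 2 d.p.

20.12

SD = √72.25 ≈ 8.500
SEM = 8.500*√(1 − 0.823) ≈ 3.576
1.645 * SEM ≈ 5.883
Lower limit = 26 − 5.883 ≈ 20.117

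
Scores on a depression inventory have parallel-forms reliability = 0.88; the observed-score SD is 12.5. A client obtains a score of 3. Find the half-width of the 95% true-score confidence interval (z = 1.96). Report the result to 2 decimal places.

8.49

SEM = 12.50000 * √(1 − 0.88000) = 12.50000 * √0.12000 ≈ 12.50000 * 0.34641 ≈ 4.33013
1.96 * SEM ≈ 8.48705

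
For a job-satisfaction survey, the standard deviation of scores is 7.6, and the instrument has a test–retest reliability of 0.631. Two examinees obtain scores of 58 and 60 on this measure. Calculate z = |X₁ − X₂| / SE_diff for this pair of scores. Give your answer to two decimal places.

The standard error of measurement is 7.6000*√(1 − 0.6310) ≈ 7.6000*0.6075 ≈ 4.6166.
Standard error of the difference = 4.6166·√2 ≈ 6.5289
z = |58 − 60| / 6.5289 = 2 / 6.5289 ≈ 0.3063

0.31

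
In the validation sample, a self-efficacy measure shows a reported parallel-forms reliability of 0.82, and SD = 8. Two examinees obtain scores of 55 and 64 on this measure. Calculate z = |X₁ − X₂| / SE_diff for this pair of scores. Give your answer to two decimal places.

SEM = 8.0000 × √(1 − 0.8200) = 8.0000 × √0.1800 ≃ 8.0000 × 0.4243 ≃ 3.3941
Standard error of the difference = 3.3941·√2 ≃ 4.8000
z = 9 / 4.8000 ≃ 1.8750

1.88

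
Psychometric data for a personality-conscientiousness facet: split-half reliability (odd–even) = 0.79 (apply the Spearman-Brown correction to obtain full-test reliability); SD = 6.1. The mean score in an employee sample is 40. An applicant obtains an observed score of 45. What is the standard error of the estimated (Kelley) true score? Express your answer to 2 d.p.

Full-length reliability (Spearman-Brown) = 2(0.79)/(1+0.79) ≈ 0.883
SE_est = SD × √(r(1 − r)) = 6.100 × √0.104 ≈ 6.100 × 0.322 ≈ 1.963

1.96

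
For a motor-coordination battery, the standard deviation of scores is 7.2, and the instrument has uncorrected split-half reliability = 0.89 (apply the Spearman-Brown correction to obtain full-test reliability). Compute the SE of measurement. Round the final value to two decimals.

1.74

Spearman-Brown: r = 2(0.89) / (1 + 0.89) = 1.7800 / 1.8900 ≈ 0.9418
SEM = 7.2000 · √(1 − 0.9418) = 7.2000 · √0.0582 ≈ 7.2000 · 0.2412 ≈ 1.7370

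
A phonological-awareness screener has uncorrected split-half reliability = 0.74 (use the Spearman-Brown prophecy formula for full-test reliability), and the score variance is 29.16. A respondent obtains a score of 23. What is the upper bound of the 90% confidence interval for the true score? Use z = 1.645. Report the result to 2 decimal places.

26.43

σ = 29.16^(1/2) = 5.4000
Spearman-Brown: r = 2(0.74) / (1 + 0.74) = 1.4800 / 1.7400 ≈ 0.8506
SEM = 5.4000*√(1 − 0.8506) ≈ 2.0874
Half-width = 1.645*2.0874 ≈ 3.4338
Upper limit = 23 + 3.4338 ≈ 26.4338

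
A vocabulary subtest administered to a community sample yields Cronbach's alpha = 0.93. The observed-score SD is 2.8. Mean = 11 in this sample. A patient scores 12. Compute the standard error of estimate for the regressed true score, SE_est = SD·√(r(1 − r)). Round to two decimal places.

0.71

SE_est = SD · √(r(1 − r)) = 2.8000 · √0.0651 ≈ 2.8000 · 0.2551 ≈ 0.7144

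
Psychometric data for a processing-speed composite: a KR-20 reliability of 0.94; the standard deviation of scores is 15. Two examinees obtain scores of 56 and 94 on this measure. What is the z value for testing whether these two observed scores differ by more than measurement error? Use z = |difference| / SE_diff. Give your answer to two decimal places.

7.31

SEM = 15.000 · √(1 − 0.940) = 15.000 · √0.060 ≃ 15.000 · 0.245 ≃ 3.674
SE_diff = SEM · √2 ≃ 3.674 · 1.414 ≃ 5.196
z = 38 / 5.196 ≃ 7.313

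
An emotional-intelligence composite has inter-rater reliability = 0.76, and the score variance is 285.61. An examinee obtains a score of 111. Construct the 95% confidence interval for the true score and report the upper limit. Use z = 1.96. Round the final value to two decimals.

127.23

SD = √285.61 ≈ 16.9000
SEM = 16.9000·√(1 − 0.7600) ≈ 8.2793
1.96 · SEM ≈ 16.2274
Upper bound: 111 + 16.2274 = 127.2274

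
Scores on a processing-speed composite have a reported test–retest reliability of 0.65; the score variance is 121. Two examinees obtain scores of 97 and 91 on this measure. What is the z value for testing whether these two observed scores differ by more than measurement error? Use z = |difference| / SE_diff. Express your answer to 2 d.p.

0.65

σ = 121^(1/2) = 11.0000
The standard error of measurement is 11.0000·√(1 − 0.6500) ≈ 11.0000·0.5916 ≈ 6.5077.
Standard error of the difference = 6.5077·√2 ≈ 9.2033
z = |97 − 91| / 9.2033 = 6 / 9.2033 ≈ 0.6519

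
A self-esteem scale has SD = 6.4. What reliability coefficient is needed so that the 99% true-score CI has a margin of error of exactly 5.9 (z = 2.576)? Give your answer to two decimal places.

Required SEM = 5.9 / 2.576 ≃ 2.290
r = 1 − (2.290/6.4)² ≃ 1 − 0.128 ≃ 0.872

0.87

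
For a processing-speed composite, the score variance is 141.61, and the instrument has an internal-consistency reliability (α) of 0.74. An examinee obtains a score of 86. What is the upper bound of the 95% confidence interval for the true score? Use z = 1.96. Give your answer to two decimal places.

SD = √141.61 = 11.900
The standard error of measurement is 11.900×√(1 − 0.740) ≈ 11.900×0.510 ≈ 6.068.
Margin = 1.96 × 6.068 ≈ 11.893
Upper limit = 86 + 11.893 ≈ 97.893

97.89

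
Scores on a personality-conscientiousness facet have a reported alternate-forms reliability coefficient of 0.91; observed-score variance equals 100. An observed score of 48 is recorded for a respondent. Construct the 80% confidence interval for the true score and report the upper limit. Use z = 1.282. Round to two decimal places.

51.85

σ = 100^(1/2) = 10.0000
SEM = 10.0000 * √(1 − 0.9100) = 10.0000 * √0.0900 ≈ 10.0000 * 0.3000 ≈ 3.0000
Margin = 1.282 * 3.0000 ≈ 3.8460
Upper limit = 48 + 3.8460 ≈ 51.8460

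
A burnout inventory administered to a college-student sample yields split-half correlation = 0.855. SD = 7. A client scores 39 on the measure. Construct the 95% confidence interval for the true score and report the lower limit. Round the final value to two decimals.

Spearman-Brown: r = 2(0.855) / (1 + 0.855) = 1.71000 / 1.85500 ≈ 0.92183
SEM = 7.00000 × √(1 − 0.92183) = 7.00000 × √0.07817 ≈ 7.00000 × 0.27958 ≈ 1.95709
Margin = 1.96 × 1.95709 ≈ 3.83589
Lower bound: 39 − 3.83589 = 35.16411

35.16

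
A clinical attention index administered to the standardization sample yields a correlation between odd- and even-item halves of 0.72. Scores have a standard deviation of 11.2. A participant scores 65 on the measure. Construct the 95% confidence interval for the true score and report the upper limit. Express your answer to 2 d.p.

73.86

Full-length reliability (Spearman-Brown) = 2(0.72)/(1+0.72) ≈ 0.837
The standard error of measurement is 11.200×√(1 − 0.837) ≈ 11.200×0.403 ≈ 4.519.
1.96 × SEM ≈ 8.857
Upper limit = 65 + 8.857 ≈ 73.857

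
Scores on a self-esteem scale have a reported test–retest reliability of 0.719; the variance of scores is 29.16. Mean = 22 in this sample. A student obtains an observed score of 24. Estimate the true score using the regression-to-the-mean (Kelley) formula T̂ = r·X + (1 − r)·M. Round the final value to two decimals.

23.44

T̂ = 0.719(24) + 0.281(22) ≈ 23.438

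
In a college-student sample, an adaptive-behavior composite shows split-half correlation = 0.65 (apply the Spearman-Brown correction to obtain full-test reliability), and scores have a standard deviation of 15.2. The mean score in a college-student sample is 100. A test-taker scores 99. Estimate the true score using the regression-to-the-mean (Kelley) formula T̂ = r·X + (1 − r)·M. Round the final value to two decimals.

99.21

Spearman-Brown: r = 2(0.65) / (1 + 0.65) = 1.3000 / 1.6500 ≈ 0.7879
T̂ = 0.7879(99) + 0.2121(100) ≈ 99.2121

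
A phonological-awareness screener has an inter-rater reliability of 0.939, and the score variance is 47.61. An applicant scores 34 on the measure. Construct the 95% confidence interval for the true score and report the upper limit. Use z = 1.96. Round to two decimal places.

SD = √47.61 = 6.90000
The standard error of measurement is 6.90000·√(1 − 0.93900) ≈ 6.90000·0.24698 ≈ 1.70417.
Margin = 1.96 · 1.70417 ≈ 3.34018
Upper bound: 34 + 3.34018 = 37.34018

37.34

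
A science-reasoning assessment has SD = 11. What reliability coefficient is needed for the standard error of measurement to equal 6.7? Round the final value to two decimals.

r = 1 − (6.70000/11)² ≈ 1 − 0.37099 ≈ 0.62901

0.63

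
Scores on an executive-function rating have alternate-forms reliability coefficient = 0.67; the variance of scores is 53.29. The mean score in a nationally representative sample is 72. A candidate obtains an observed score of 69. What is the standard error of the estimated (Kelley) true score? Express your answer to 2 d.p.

SD = √53.29 = 7.300
SE_est = 7.300·√[r(1 − r)] ≃ 3.433

3.43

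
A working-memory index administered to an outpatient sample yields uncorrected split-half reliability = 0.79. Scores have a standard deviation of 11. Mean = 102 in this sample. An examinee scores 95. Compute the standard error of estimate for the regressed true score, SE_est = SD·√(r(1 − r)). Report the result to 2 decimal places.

3.54

Spearman-Brown: r = 2(0.79) / (1 + 0.79) = 1.580 / 1.790 ≈ 0.883
SE_est = SD · √(r(1 − r)) = 11.000 · √0.104 ≈ 11.000 · 0.322 ≈ 3.540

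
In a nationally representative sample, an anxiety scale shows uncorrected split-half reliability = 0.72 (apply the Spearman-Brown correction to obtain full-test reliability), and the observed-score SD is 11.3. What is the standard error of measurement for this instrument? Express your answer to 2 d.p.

4.56

Spearman-Brown: r = 2(0.72) / (1 + 0.72) = 1.4400 / 1.7200 ≈ 0.8372
The standard error of measurement is 11.3000·√(1 − 0.8372) ≈ 11.3000·0.4035 ≈ 4.5592.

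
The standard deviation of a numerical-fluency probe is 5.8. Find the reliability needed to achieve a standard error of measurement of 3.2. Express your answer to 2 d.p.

0.70

r = 1 − (3.2000/5.8)² ≈ 1 − 0.3044 ≈ 0.6956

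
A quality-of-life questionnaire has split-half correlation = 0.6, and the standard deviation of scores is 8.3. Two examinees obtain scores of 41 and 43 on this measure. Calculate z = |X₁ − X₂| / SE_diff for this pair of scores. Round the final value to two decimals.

r_full = 2·0.6 / (1 + 0.6) ≈ 0.7500
SEM = 8.3000*√(1 − 0.7500) ≈ 4.1500
SE_diff = SEM * √2 ≈ 4.1500 * 1.4142 ≈ 5.8690
z = 2 / 5.8690 ≈ 0.3408

0.34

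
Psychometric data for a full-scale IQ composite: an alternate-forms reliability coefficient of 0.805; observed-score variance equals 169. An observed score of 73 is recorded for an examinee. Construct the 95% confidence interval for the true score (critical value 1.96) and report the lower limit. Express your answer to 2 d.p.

61.75

σ = 169^(1/2) = 13.0000
SEM = 13.0000*√(1 − 0.8050) ≈ 5.7406
Margin = 1.96 * 5.7406 ≈ 11.2517
Lower bound: 73 − 11.2517 = 61.7483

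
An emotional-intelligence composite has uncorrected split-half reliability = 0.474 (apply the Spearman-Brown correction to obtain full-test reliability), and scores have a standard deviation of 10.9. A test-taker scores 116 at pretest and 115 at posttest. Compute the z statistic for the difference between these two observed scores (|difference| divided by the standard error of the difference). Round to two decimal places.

0.11

Spearman-Brown: r = 2(0.474) / (1 + 0.474) = 0.948 / 1.474 ≃ 0.643
SEM = 10.900 × √(1 − 0.643) = 10.900 × √0.357 ≃ 10.900 × 0.597 ≃ 6.511
SE_diff = √2 × SEM ≃ 9.208
z = |116 − 115| / 9.208 = 1 / 9.208 ≃ 0.109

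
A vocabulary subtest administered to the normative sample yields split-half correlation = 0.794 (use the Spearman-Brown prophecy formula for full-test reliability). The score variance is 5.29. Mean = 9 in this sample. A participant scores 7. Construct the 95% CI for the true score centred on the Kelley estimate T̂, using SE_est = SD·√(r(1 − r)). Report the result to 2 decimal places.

σ = 5.29^(1/2) = 2.3000
r_full = 2·0.794 / (1 + 0.794) ≈ 0.8852
T̂ = r·X + (1 − r)·M = 0.8852×7 + 0.1148×9 ≈ 6.1962 + 1.0334 ≈ 7.2297
SE_est = SD × √(r(1 − r)) = 2.3000 × √0.1016 ≈ 2.3000 × 0.3188 ≈ 0.7333
CI = 7.2297 ± 1.96 × 0.7333 → [5.7924, 8.6669]

[5.79, 8.67]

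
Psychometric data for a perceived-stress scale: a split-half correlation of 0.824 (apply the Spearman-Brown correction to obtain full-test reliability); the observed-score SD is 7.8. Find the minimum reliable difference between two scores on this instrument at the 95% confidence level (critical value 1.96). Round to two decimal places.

6.72

r_full = 2·0.824 / (1 + 0.824) ≈ 0.9035
SEM = 7.8000 * √(1 − 0.9035) = 7.8000 * √0.0965 ≈ 7.8000 * 0.3106 ≈ 2.4229
SE_diff = SEM * √2 ≈ 2.4229 * 1.4142 ≈ 3.4265
Smallest detectable difference = 1.96*3.4265 ≈ 6.7160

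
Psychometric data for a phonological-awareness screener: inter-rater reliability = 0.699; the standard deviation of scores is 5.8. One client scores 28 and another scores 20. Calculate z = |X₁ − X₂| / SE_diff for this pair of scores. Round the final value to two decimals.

The standard error of measurement is 5.800×√(1 − 0.699) ≃ 5.800×0.549 ≃ 3.182.
SE_diff = SEM × √2 ≃ 3.182 × 1.414 ≃ 4.500
z = 8 / 4.500 ≃ 1.778

1.78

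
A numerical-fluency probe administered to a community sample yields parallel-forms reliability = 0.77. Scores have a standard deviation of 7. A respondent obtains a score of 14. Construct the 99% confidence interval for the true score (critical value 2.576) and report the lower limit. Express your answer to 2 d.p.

5.35

SEM = 7.0000*√(1 − 0.7700) ≃ 3.3571
Half-width = 2.576*3.3571 ≃ 8.6478
Lower limit = 14 − 8.6478 ≃ 5.3522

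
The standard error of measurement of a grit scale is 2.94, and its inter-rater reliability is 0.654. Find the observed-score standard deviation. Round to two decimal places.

5.00

SD = SEM / √(1 − r) = 2.94 / √0.3460 ≃ 2.94 / 0.5882 ≃ 4.9981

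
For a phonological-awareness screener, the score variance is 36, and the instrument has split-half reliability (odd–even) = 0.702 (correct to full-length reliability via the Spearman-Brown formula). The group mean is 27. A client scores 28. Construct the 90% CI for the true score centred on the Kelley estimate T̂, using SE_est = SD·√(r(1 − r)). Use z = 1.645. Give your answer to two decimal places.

σ = 36^(1/2) = 6.000
r_full = 2·0.702 / (1 + 0.702) ≈ 0.825
T̂ = r·X + (1 − r)·M = 0.825·28 + 0.175·27 ≈ 23.098 + 4.727 ≈ 27.825
SE_est = SD · √(r(1 − r)) = 6.000 · √0.144 ≈ 6.000 · 0.380 ≈ 2.280
CI = 27.825 ± 1.645 · 2.280 → [24.074, 31.576]

[24.07, 31.58]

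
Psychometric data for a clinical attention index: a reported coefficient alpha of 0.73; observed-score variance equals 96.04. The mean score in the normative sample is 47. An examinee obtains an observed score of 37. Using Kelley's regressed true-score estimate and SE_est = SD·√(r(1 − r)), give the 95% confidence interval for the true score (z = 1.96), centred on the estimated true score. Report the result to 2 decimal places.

[31.17, 48.23]

σ = 96.04^(1/2) = 9.800
T̂ = 0.730(37) + 0.270(47) ≈ 39.700
SE_est = SD * √(r(1 − r)) = 9.800 * √0.197 ≈ 9.800 * 0.444 ≈ 4.351
95% CI: 39.700 ± 8.528 ≈ (31.172, 48.228)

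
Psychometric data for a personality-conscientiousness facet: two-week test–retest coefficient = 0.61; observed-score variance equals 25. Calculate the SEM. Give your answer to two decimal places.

3.12

SD = √25 ≈ 5.0000
The standard error of measurement is 5.0000·√(1 − 0.6100) ≈ 5.0000·0.6245 ≈ 3.1225.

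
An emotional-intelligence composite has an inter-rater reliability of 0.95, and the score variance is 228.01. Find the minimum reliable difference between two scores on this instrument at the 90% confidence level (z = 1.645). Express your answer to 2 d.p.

7.85

σ = 228.01^(1/2) = 15.1000
SEM = 15.1000·√(1 − 0.9500) ≈ 3.3765
SE_diff = SEM · √2 ≈ 3.3765 · 1.4142 ≈ 4.7750
Minimum reliable difference = 1.645 · SE_diff ≈ 1.645 · 4.7750 ≈ 7.8549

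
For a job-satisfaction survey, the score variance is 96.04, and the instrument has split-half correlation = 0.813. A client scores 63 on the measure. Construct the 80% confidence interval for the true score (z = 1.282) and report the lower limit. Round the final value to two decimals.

SD = √96.04 ≃ 9.80000
Spearman-Brown: r = 2(0.813) / (1 + 0.813) = 1.62600 / 1.81300 ≃ 0.89686
SEM = 9.80000·√(1 − 0.89686) ≃ 3.14737
1.282 · SEM ≃ 4.03493
Lower bound: 63 − 4.03493 = 58.96507

58.97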